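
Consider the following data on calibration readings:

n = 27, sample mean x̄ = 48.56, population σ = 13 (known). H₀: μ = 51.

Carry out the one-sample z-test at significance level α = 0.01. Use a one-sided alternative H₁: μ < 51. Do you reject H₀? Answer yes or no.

reject H₀: no

SE = σ/√n = 13/√27 = 2.5019
z = (x̄−μ₀)/SE = (48.56−51)/2.5019 = -0.9753
p-value (one-sided, H₁ less) = 0.16471
At α=0.01: p ≥ α → fail to reject H₀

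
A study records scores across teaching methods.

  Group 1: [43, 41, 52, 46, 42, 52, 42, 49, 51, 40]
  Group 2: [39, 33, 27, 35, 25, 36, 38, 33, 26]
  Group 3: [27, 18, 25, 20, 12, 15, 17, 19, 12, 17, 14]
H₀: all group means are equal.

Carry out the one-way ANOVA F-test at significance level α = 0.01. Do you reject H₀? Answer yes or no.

Group means [45.80, 32.44, 17.82], grand mean 31.533
SSB = Σnᵢ(x̄ᵢ−x̄)² = 4112.008; SSW = ΣΣ(x−x̄ᵢ)² = 661.459
MSB = 4112.008/2 = 2056.0040; MSW = 661.459/27 = 24.4985
F = MSB/MSW = 83.9238
df = (2, 27)
p-value (upper-tail) = 0.00000
At α=0.01: p < α → reject H₀

reject H₀: yes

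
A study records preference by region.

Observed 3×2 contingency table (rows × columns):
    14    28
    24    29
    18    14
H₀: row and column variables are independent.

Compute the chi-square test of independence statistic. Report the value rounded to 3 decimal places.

test statistic = 3.921

Row totals [42, 53, 32], col totals [56, 71], n=127
χ² = (14−18.52)²/18.52 + (28−23.48)²/23.48 + (24−23.37)²/23.37 + (29−29.63)²/29.63 + (18−14.11)²/14.11 + (14−17.89)²/17.89 = 3.9214
df = 2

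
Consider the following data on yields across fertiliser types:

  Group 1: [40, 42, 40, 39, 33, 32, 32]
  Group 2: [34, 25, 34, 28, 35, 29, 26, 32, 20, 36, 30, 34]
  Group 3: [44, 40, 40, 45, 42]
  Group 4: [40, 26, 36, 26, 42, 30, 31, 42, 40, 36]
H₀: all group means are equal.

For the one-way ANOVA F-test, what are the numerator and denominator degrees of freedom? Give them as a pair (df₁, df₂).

k = 4 groups, N = 34 total
df = (k−1, N−k) = (4−1, 34−4) = (3, 30)

degrees of freedom = [3, 30]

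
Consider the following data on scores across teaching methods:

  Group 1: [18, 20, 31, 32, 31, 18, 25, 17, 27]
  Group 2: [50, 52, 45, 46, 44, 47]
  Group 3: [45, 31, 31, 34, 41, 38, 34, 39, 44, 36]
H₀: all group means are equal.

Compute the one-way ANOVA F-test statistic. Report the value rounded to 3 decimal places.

Group means [24.33, 47.33, 37.30], grand mean 35.040
SSB = Σnᵢ(x̄ᵢ−x̄)² = 1989.527; SSW = ΣΣ(x−x̄ᵢ)² = 579.433
MSB = 1989.527/2 = 994.7633; MSW = 579.433/22 = 26.3379
F = MSB/MSW = 37.7693
df = (2, 22)

test statistic = 37.769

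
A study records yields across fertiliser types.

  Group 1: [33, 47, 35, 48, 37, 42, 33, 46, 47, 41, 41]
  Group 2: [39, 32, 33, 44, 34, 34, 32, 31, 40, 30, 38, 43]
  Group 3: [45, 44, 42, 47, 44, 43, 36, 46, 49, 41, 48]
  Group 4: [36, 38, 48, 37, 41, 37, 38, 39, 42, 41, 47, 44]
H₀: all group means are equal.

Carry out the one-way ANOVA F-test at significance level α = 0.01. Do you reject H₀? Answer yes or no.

Group means [40.91, 35.83, 44.09, 40.67], grand mean 40.283
SSB = Σnᵢ(x̄ᵢ−x̄)² = 403.175; SSW = ΣΣ(x−x̄ᵢ)² = 884.152
MSB = 403.175/3 = 134.3915; MSW = 884.152/42 = 21.0512
F = MSB/MSW = 6.3840
df = (3, 42)
p-value (upper-tail) = 0.00116
At α=0.01: p < α → reject H₀

reject H₀: yes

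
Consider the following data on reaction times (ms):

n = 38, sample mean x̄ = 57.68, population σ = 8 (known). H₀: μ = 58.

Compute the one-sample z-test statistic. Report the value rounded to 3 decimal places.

SE = σ/√n = 8/√38 = 1.2978
z = (x̄−μ₀)/SE = (57.68−58)/1.2978 = -0.2466

test statistic = -0.247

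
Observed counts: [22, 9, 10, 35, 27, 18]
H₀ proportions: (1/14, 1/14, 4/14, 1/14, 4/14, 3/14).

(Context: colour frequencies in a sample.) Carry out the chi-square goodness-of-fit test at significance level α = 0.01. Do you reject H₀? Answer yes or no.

n = 121; E_i = n·p_i = [8.64, 8.64, 34.57, 8.64, 34.57, 25.93]
χ² = (22−8.64)²/8.64 + (9−8.64)²/8.64 + (10−34.57)²/34.57 + (35−8.64)²/8.64 + (27−34.57)²/34.57 + (18−25.93)²/25.93 = 122.5826
df = 5
p-value (upper-tail) = 0.00000
At α=0.01: p < α → reject H₀

reject H₀: yes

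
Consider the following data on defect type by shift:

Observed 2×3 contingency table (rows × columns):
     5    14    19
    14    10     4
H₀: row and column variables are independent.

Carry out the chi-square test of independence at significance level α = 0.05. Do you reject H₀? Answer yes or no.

reject H₀: yes

Row totals [38, 28], col totals [19, 24, 23], n=66
χ² = (5−10.94)²/10.94 + (14−13.82)²/13.82 + (19−13.24)²/13.24 + (14−8.06)²/8.06 + (10−10.18)²/10.18 + (4−9.76)²/9.76 = 13.5074
df = 2
p-value (upper-tail) = 0.00117
At α=0.05: p < α → reject H₀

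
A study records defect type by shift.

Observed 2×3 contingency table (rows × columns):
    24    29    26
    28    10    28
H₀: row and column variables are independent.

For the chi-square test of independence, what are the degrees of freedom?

degrees of freedom = 2

df = (r−1)(c−1) = (2−1)·(3−1) = 2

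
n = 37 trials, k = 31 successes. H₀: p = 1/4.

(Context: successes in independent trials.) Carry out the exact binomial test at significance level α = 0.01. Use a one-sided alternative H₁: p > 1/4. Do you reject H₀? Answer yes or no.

reject H₀: yes

Exact binomial: n=37, k=31, p₀=1/4=0.2500
P(X≥31) from Σ C(n,i)·p₀^i·(1−p₀)^(n−i)
p-value (one-sided, H₁ greater) = 0.00000
At α=0.01: p < α → reject H₀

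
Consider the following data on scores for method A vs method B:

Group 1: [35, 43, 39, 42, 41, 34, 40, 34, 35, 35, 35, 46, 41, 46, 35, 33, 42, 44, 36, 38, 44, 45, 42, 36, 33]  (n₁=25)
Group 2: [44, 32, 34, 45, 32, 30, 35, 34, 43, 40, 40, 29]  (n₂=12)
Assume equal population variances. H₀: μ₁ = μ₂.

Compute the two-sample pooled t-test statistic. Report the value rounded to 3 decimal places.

x̄₁=38.960, s₁=4.363, n₁=25
x̄₂=36.500, s₂=5.633, n₂=12
s_p² = [24·4.363² + 11·5.633²]/35 = 23.0274
SE = √(s_p²·(1/25+1/12)) = 1.6852
t = (38.960−36.500)/1.6852 = 1.4597
df = 35

test statistic = 1.460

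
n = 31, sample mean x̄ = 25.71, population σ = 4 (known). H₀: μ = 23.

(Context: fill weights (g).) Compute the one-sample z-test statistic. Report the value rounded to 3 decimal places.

SE = σ/√n = 4/√31 = 0.7184
z = (x̄−μ₀)/SE = (25.71−23)/0.7184 = 3.7722

test statistic = 3.772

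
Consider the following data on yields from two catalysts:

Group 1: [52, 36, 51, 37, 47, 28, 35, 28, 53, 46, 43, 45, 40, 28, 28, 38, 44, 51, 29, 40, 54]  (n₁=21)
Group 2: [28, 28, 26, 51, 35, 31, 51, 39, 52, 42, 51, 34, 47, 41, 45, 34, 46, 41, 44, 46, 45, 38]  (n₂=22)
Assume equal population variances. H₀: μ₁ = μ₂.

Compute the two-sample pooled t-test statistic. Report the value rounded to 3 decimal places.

test statistic = -0.024

x̄₁=40.619, s₁=9.025, n₁=21
x̄₂=40.682, s₂=8.038, n₂=22
s_p² = [20·9.025² + 21·8.038²]/41 = 72.8226
SE = √(s_p²·(1/21+1/22)) = 2.6034
t = (40.619−40.682)/2.6034 = -0.0241
df = 41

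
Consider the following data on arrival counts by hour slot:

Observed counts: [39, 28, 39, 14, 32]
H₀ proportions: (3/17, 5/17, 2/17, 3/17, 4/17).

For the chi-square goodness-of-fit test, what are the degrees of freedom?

degrees of freedom = 4

df = k − 1 = 5 − 1 = 4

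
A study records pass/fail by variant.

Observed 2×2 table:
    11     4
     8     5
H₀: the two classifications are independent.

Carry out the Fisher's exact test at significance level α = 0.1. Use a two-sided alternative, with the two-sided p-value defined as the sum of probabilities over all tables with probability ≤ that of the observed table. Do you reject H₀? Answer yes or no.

reject H₀: no

Margins: r₁=15, r₂=13, c₁=19, c₂=9, n=28
p_obs = C(15,11)·C(13,8)/C(28,19); sum pmf over tables with pmf ≤ p_obs
p-value (two-sided) = 0.68913
At α=0.1: p ≥ α → fail to reject H₀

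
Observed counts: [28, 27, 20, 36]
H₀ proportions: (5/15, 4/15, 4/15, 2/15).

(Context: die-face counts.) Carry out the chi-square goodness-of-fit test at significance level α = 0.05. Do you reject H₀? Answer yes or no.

reject H₀: yes

n = 111; E_i = n·p_i = [37.00, 29.60, 29.60, 14.80]
χ² = (28−37.00)²/37.00 + (27−29.60)²/29.60 + (20−29.60)²/29.60 + (36−14.80)²/14.80 = 35.8986
df = 3
p-value (upper-tail) = 0.00000
At α=0.05: p < α → reject H₀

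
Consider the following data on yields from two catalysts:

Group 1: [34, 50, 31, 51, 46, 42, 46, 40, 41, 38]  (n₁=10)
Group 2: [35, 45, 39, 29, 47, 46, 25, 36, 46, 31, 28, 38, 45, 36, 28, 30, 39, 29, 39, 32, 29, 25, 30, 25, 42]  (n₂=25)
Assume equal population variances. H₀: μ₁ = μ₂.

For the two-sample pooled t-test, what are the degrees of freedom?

degrees of freedom = 33

df = n₁ + n₂ − 2 = 10 + 25 − 2 = 33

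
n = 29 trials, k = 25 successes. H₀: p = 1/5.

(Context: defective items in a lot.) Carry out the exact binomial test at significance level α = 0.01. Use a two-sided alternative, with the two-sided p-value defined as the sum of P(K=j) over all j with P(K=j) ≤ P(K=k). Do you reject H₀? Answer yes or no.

reject H₀: yes

Exact binomial: n=29, k=25, p₀=1/5=0.2000
P(X=j) = C(n,j)·p₀^j·(1−p₀)^(n−j); p = Σ P(X=j) over j with P(X=j) ≤ P(X=25)
p-value (two-sided) = 0.00000
At α=0.01: p < α → reject H₀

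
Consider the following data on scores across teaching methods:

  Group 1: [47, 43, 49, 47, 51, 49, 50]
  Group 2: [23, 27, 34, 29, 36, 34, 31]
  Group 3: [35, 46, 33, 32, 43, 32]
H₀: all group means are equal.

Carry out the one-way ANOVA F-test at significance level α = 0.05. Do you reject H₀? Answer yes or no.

reject H₀: yes

Group means [48.00, 30.57, 36.83], grand mean 38.550
SSB = Σnᵢ(x̄ᵢ−x̄)² = 1088.402; SSW = ΣΣ(x−x̄ᵢ)² = 354.548
MSB = 1088.402/2 = 544.2012; MSW = 354.548/17 = 20.8557
F = MSB/MSW = 26.0936
df = (2, 17)
p-value (upper-tail) = 0.00001
At α=0.05: p < α → reject H₀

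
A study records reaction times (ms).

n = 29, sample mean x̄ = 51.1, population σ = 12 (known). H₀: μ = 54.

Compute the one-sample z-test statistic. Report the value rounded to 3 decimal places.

SE = σ/√n = 12/√29 = 2.2283
z = (x̄−μ₀)/SE = (51.1−54)/2.2283 = -1.3014

test statistic = -1.301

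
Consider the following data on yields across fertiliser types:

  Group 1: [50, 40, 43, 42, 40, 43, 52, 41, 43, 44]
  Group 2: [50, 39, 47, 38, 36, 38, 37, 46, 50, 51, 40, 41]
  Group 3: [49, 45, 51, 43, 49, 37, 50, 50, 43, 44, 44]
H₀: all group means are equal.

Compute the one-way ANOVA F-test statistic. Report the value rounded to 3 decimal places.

Group means [43.80, 42.75, 45.91], grand mean 44.121
SSB = Σnᵢ(x̄ᵢ−x̄)² = 58.756; SSW = ΣΣ(x−x̄ᵢ)² = 680.759
MSB = 58.756/2 = 29.3780; MSW = 680.759/30 = 22.6920
F = MSB/MSW = 1.2946
df = (2, 30)

test statistic = 1.295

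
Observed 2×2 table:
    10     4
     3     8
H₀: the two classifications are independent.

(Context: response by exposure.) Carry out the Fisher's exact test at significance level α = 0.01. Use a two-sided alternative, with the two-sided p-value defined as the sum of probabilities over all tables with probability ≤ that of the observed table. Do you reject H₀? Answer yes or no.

reject H₀: no

Margins: r₁=14, r₂=11, c₁=13, c₂=12, n=25
p_obs = C(14,10)·C(11,3)/C(25,13); sum pmf over tables with pmf ≤ p_obs
p-value (two-sided) = 0.04718
At α=0.01: p ≥ α → fail to reject H₀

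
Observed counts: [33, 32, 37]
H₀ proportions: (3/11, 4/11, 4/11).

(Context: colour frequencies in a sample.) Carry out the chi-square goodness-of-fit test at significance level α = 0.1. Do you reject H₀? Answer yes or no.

n = 102; E_i = n·p_i = [27.82, 37.09, 37.09]
χ² = (33−27.82)²/27.82 + (32−37.09)²/37.09 + (37−37.09)²/37.09 = 1.6642
df = 2
p-value (upper-tail) = 0.43513
At α=0.1: p ≥ α → fail to reject H₀

reject H₀: no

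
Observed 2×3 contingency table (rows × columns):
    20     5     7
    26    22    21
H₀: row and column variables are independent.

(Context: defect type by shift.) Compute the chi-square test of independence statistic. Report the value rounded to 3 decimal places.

Row totals [32, 69], col totals [46, 27, 28], n=101
χ² = (20−14.57)²/14.57 + (5−8.55)²/8.55 + (7−8.87)²/8.87 + (26−31.43)²/31.43 + (22−18.45)²/18.45 + (21−19.13)²/19.13 = 5.6963
df = 2

test statistic = 5.696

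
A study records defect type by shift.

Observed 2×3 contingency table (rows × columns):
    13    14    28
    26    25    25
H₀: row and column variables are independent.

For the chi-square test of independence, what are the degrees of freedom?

degrees of freedom = 2

df = (r−1)(c−1) = (2−1)·(3−1) = 2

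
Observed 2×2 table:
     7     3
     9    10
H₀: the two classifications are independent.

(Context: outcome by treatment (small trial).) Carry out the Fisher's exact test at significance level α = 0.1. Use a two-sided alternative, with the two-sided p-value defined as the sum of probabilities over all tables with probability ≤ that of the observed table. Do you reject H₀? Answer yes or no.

reject H₀: no

Margins: r₁=10, r₂=19, c₁=16, c₂=13, n=29
p_obs = C(10,7)·C(19,9)/C(29,16); sum pmf over tables with pmf ≤ p_obs
p-value (two-sided) = 0.43348
At α=0.1: p ≥ α → fail to reject H₀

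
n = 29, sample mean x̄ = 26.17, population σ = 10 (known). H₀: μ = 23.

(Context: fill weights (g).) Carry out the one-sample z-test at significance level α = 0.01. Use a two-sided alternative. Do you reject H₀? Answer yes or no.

SE = σ/√n = 10/√29 = 1.8570
z = (x̄−μ₀)/SE = (26.17−23)/1.8570 = 1.7071
p-value (two-sided) = 0.08780
At α=0.01: p ≥ α → fail to reject H₀

reject H₀: no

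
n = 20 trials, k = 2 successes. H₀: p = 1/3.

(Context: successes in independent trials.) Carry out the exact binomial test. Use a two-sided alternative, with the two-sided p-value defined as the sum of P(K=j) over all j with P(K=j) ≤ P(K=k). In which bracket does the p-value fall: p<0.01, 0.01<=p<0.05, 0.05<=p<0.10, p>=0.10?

Exact binomial: n=20, k=2, p₀=1/3=0.3333
P(X=j) = C(n,j)·p₀^j·(1−p₀)^(n−j); p = Σ P(X=j) over j with P(X=j) ≤ P(X=2)
p-value (two-sided) = 0.03057
→ bracket: 0.01<=p<0.05

p-value bracket: 0.01<=p<0.05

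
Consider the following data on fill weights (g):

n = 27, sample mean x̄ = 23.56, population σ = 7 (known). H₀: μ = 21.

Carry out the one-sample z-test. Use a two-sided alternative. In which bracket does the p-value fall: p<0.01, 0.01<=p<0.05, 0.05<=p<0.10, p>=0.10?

SE = σ/√n = 7/√27 = 1.3472
z = (x̄−μ₀)/SE = (23.56−21)/1.3472 = 1.9003
p-value (two-sided) = 0.05739
→ bracket: 0.05<=p<0.10

p-value bracket: 0.05<=p<0.10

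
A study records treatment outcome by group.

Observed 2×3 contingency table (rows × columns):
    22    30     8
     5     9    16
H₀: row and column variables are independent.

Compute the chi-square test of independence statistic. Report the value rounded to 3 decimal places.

test statistic = 16.513

Row totals [60, 30], col totals [27, 39, 24], n=90
χ² = (22−18.00)²/18.00 + (30−26.00)²/26.00 + (8−16.00)²/16.00 + (5−9.00)²/9.00 + (9−13.00)²/13.00 + (16−8.00)²/8.00 = 16.5128
df = 2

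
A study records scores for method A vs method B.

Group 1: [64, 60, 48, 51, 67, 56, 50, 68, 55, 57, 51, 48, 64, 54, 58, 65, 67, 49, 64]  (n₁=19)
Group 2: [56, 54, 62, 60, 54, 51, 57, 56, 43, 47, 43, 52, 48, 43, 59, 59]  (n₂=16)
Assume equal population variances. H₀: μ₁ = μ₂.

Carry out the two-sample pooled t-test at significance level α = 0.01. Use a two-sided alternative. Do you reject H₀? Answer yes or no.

x̄₁=57.684, s₁=7.048, n₁=19
x̄₂=52.750, s₂=6.340, n₂=16
s_p² = [18·7.048² + 15·6.340²]/33 = 45.3668
SE = √(s_p²·(1/19+1/16)) = 2.2854
t = (57.684−52.750)/2.2854 = 2.1590
df = 33
p-value (two-sided) = 0.03822
At α=0.01: p ≥ α → fail to reject H₀

reject H₀: no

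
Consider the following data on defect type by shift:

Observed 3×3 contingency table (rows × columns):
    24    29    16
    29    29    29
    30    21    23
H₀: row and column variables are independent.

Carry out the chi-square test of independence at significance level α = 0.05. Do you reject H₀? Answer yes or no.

Row totals [69, 87, 74], col totals [83, 79, 68], n=230
χ² = (24−24.90)²/24.90 + (29−23.70)²/23.70 + (16−20.40)²/20.40 + (29−31.40)²/31.40 + (29−29.88)²/29.88 + (29−25.72)²/25.72 + (30−26.70)²/26.70 + (21−25.42)²/25.42 + (23−21.88)²/21.88 = 4.0254
df = 4
p-value (upper-tail) = 0.40258
At α=0.05: p ≥ α → fail to reject H₀

reject H₀: no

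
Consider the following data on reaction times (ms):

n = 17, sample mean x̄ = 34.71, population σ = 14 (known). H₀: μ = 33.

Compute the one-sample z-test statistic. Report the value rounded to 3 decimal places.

SE = σ/√n = 14/√17 = 3.3955
z = (x̄−μ₀)/SE = (34.71−33)/3.3955 = 0.5036

test statistic = 0.504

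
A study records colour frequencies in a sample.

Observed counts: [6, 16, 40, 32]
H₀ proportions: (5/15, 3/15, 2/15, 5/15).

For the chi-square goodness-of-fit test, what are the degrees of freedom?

df = k − 1 = 4 − 1 = 3

degrees of freedom = 3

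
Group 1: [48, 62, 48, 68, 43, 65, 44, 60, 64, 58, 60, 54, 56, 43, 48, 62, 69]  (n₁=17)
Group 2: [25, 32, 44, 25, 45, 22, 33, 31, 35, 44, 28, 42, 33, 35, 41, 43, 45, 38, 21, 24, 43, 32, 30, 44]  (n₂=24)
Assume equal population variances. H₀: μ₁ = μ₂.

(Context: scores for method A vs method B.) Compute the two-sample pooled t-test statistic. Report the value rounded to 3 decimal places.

test statistic = 8.026

x̄₁=56.000, s₁=8.818, n₁=17
x̄₂=34.792, s₂=7.984, n₂=24
s_p² = [16·8.818² + 23·7.984²]/39 = 69.4861
SE = √(s_p²·(1/17+1/24)) = 2.6425
t = (56.000−34.792)/2.6425 = 8.0259
df = 39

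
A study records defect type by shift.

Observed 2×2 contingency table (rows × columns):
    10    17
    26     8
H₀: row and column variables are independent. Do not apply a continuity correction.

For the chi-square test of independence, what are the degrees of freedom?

df = (r−1)(c−1) = (2−1)·(2−1) = 1

degrees of freedom = 1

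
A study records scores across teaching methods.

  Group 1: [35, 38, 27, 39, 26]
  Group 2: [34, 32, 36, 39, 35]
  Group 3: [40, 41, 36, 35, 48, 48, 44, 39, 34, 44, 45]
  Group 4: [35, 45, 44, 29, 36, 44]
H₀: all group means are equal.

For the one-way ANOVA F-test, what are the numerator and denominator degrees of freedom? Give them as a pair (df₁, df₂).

degrees of freedom = [3, 23]

k = 4 groups, N = 27 total
df = (k−1, N−k) = (4−1, 27−4) = (3, 23)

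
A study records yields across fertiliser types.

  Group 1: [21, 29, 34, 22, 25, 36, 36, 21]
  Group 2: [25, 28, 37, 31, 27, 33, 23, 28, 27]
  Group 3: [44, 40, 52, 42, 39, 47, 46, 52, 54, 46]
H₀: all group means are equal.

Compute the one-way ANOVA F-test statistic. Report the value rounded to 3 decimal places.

test statistic = 34.436

Group means [28.00, 28.78, 46.20], grand mean 35.000
SSB = Σnᵢ(x̄ᵢ−x̄)² = 1994.844; SSW = ΣΣ(x−x̄ᵢ)² = 695.156
MSB = 1994.844/2 = 997.4222; MSW = 695.156/24 = 28.9648
F = MSB/MSW = 34.4356
df = (2, 24)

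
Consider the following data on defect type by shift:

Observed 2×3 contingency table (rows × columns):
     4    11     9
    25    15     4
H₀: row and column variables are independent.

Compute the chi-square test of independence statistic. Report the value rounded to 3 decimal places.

test statistic = 12.986

Row totals [24, 44], col totals [29, 26, 13], n=68
χ² = (4−10.24)²/10.24 + (11−9.18)²/9.18 + (9−4.59)²/4.59 + (25−18.76)²/18.76 + (15−16.82)²/16.82 + (4−8.41)²/8.41 = 12.9864
df = 2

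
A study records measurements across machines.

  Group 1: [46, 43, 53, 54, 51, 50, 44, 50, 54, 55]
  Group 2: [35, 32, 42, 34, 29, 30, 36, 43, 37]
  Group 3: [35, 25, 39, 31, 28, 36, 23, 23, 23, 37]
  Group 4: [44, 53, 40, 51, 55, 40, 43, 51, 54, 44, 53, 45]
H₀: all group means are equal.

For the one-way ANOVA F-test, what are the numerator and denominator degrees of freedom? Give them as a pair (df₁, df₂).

k = 4 groups, N = 41 total
df = (k−1, N−k) = (4−1, 41−4) = (3, 37)

degrees of freedom = [3, 37]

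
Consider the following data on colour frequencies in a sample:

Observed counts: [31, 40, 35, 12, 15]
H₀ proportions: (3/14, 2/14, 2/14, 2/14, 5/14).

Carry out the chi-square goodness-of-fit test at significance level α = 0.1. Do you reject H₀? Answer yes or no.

reject H₀: yes

n = 133; E_i = n·p_i = [28.50, 19.00, 19.00, 19.00, 47.50]
χ² = (31−28.50)²/28.50 + (40−19.00)²/19.00 + (35−19.00)²/19.00 + (12−19.00)²/19.00 + (15−47.50)²/47.50 = 61.7193
df = 4
p-value (upper-tail) = 0.00000
At α=0.1: p < α → reject H₀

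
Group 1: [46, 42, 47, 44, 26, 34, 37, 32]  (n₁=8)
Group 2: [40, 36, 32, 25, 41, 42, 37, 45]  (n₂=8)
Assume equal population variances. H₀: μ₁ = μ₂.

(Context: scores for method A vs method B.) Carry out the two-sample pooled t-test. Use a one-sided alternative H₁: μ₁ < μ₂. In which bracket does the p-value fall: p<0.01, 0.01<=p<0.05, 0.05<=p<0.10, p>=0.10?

p-value bracket: p>=0.10

x̄₁=38.500, s₁=7.483, n₁=8
x̄₂=37.250, s₂=6.364, n₂=8
s_p² = [7·7.483² + 7·6.364²]/14 = 48.2500
SE = √(s_p²·(1/8+1/8)) = 3.4731
t = (38.500−37.250)/3.4731 = 0.3599
df = 14
p-value (one-sided, H₁ less) = 0.63786
→ bracket: p>=0.10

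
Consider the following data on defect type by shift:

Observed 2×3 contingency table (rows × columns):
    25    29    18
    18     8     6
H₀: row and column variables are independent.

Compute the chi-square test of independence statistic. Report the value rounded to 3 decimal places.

Row totals [72, 32], col totals [43, 37, 24], n=104
χ² = (25−29.77)²/29.77 + (29−25.62)²/25.62 + (18−16.62)²/16.62 + (18−13.23)²/13.23 + (8−11.38)²/11.38 + (6−7.38)²/7.38 = 4.3117
df = 2

test statistic = 4.312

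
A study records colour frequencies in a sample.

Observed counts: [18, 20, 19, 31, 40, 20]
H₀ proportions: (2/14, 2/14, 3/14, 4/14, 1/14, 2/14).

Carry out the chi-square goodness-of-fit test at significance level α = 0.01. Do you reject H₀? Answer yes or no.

n = 148; E_i = n·p_i = [21.14, 21.14, 31.71, 42.29, 10.57, 21.14]
χ² = (18−21.14)²/21.14 + (20−21.14)²/21.14 + (19−31.71)²/31.71 + (31−42.29)²/42.29 + (40−10.57)²/10.57 + (20−21.14)²/21.14 = 90.6227
df = 5
p-value (upper-tail) = 0.00000
At α=0.01: p < α → reject H₀

reject H₀: yes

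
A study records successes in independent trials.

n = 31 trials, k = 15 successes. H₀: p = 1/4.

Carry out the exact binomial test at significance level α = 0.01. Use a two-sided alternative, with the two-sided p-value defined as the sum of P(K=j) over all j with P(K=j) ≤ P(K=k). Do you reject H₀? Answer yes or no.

Exact binomial: n=31, k=15, p₀=1/4=0.2500
P(X=j) = C(n,j)·p₀^j·(1−p₀)^(n−j); p = Σ P(X=j) over j with P(X=j) ≤ P(X=15)
p-value (two-sided) = 0.00562
At α=0.01: p < α → reject H₀

reject H₀: yes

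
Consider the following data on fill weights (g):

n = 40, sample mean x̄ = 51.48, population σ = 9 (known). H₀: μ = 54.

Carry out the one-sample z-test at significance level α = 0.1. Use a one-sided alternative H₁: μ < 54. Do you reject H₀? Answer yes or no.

SE = σ/√n = 9/√40 = 1.4230
z = (x̄−μ₀)/SE = (51.48−54)/1.4230 = -1.7709
p-value (one-sided, H₁ less) = 0.03829
At α=0.1: p < α → reject H₀

reject H₀: yes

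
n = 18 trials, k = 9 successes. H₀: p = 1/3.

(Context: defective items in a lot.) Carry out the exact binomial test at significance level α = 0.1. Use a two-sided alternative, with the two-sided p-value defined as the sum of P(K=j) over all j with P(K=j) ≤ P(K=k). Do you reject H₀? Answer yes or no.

reject H₀: no

Exact binomial: n=18, k=9, p₀=1/3=0.3333
P(X=j) = C(n,j)·p₀^j·(1−p₀)^(n−j); p = Σ P(X=j) over j with P(X=j) ≤ P(X=9)
p-value (two-sided) = 0.14025
At α=0.1: p ≥ α → fail to reject H₀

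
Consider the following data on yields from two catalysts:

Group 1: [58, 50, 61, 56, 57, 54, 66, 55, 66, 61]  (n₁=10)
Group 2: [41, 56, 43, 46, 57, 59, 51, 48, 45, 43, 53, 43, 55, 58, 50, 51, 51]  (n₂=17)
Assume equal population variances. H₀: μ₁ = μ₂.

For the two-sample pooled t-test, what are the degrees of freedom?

df = n₁ + n₂ − 2 = 10 + 17 − 2 = 25

degrees of freedom = 25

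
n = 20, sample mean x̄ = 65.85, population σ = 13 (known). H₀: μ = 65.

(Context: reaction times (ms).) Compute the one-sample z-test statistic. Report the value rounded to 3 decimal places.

test statistic = 0.292

SE = σ/√n = 13/√20 = 2.9069
z = (x̄−μ₀)/SE = (65.85−65)/2.9069 = 0.2924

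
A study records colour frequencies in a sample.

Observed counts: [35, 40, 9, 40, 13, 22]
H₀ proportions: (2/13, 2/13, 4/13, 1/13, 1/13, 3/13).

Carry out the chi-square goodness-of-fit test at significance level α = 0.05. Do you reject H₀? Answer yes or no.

n = 159; E_i = n·p_i = [24.46, 24.46, 48.92, 12.23, 12.23, 36.69]
χ² = (35−24.46)²/24.46 + (40−24.46)²/24.46 + (9−48.92)²/48.92 + (40−12.23)²/12.23 + (13−12.23)²/12.23 + (22−36.69)²/36.69 = 115.9691
df = 5
p-value (upper-tail) = 0.00000
At α=0.05: p < α → reject H₀

reject H₀: yes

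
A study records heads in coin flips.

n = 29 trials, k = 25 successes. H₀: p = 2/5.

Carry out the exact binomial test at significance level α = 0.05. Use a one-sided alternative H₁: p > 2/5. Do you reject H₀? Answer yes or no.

reject H₀: yes

Exact binomial: n=29, k=25, p₀=2/5=0.4000
P(X≥25) from Σ C(n,i)·p₀^i·(1−p₀)^(n−i)
p-value (one-sided, H₁ greater) = 0.00000
At α=0.05: p < α → reject H₀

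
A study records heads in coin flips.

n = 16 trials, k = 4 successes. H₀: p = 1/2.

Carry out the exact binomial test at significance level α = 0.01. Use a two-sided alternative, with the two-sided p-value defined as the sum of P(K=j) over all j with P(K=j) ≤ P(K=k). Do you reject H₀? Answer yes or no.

Exact binomial: n=16, k=4, p₀=1/2=0.5000
P(X=j) = C(n,j)·p₀^j·(1−p₀)^(n−j); p = Σ P(X=j) over j with P(X=j) ≤ P(X=4)
p-value (two-sided) = 0.07681
At α=0.01: p ≥ α → fail to reject H₀

reject H₀: no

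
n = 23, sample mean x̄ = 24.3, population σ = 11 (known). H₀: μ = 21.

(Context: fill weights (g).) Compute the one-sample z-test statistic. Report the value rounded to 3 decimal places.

test statistic = 1.439

SE = σ/√n = 11/√23 = 2.2937
z = (x̄−μ₀)/SE = (24.3−21)/2.2937 = 1.4387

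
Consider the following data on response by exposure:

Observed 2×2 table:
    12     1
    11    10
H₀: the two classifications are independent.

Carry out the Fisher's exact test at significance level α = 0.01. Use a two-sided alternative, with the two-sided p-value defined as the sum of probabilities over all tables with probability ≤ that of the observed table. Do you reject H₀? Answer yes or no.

Margins: r₁=13, r₂=21, c₁=23, c₂=11, n=34
p_obs = C(13,12)·C(21,11)/C(34,23); sum pmf over tables with pmf ≤ p_obs
p-value (two-sided) = 0.02379
At α=0.01: p ≥ α → fail to reject H₀

reject H₀: no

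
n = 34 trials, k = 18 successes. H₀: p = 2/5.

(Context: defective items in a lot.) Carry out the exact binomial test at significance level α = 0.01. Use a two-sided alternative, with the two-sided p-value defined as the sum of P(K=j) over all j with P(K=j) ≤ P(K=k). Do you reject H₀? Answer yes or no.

Exact binomial: n=34, k=18, p₀=2/5=0.4000
P(X=j) = C(n,j)·p₀^j·(1−p₀)^(n−j); p = Σ P(X=j) over j with P(X=j) ≤ P(X=18)
p-value (two-sided) = 0.16033
At α=0.01: p ≥ α → fail to reject H₀

reject H₀: no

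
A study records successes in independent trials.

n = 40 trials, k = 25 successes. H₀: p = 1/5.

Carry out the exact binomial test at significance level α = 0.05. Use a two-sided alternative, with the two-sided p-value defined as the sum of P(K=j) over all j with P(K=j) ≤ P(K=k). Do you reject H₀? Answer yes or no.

reject H₀: yes

Exact binomial: n=40, k=25, p₀=1/5=0.2000
P(X=j) = C(n,j)·p₀^j·(1−p₀)^(n−j); p = Σ P(X=j) over j with P(X=j) ≤ P(X=25)
p-value (two-sided) = 0.00000
At α=0.05: p < α → reject H₀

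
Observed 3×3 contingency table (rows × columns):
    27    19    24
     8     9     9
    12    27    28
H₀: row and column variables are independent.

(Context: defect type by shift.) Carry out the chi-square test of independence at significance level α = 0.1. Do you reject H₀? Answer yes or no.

reject H₀: no

Row totals [70, 26, 67], col totals [47, 55, 61], n=163
χ² = (27−20.18)²/20.18 + (19−23.62)²/23.62 + (24−26.20)²/26.20 + (8−7.50)²/7.50 + (9−8.77)²/8.77 + (9−9.73)²/9.73 + (12−19.32)²/19.32 + (27−22.61)²/22.61 + (28−25.07)²/25.07 = 7.4516
df = 4
p-value (upper-tail) = 0.11386
At α=0.1: p ≥ α → fail to reject H₀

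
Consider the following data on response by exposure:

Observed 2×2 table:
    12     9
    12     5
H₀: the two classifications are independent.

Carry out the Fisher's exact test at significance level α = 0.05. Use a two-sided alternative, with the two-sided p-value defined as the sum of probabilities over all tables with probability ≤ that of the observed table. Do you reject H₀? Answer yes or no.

reject H₀: no

Margins: r₁=21, r₂=17, c₁=24, c₂=14, n=38
p_obs = C(21,12)·C(17,12)/C(38,24); sum pmf over tables with pmf ≤ p_obs
p-value (two-sided) = 0.50568
At α=0.05: p ≥ α → fail to reject H₀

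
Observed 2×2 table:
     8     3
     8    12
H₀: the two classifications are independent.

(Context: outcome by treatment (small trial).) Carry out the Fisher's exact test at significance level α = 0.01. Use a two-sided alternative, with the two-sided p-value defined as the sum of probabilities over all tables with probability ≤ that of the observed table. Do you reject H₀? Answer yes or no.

reject H₀: no

Margins: r₁=11, r₂=20, c₁=16, c₂=15, n=31
p_obs = C(11,8)·C(20,8)/C(31,16); sum pmf over tables with pmf ≤ p_obs
p-value (two-sided) = 0.13505
At α=0.01: p ≥ α → fail to reject H₀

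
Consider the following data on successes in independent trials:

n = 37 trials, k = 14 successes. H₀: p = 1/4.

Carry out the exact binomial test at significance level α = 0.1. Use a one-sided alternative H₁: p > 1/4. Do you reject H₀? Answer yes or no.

Exact binomial: n=37, k=14, p₀=1/4=0.2500
P(X≥14) from Σ C(n,i)·p₀^i·(1−p₀)^(n−i)
p-value (one-sided, H₁ greater) = 0.05766
At α=0.1: p < α → reject H₀

reject H₀: yes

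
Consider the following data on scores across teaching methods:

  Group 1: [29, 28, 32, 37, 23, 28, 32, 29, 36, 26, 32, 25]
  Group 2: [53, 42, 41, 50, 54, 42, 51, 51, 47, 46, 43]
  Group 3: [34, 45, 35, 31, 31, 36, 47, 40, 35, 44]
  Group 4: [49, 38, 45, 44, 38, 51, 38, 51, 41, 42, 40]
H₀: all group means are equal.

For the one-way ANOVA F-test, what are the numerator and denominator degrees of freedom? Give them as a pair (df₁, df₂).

degrees of freedom = [3, 40]

k = 4 groups, N = 44 total
df = (k−1, N−k) = (4−1, 44−4) = (3, 40)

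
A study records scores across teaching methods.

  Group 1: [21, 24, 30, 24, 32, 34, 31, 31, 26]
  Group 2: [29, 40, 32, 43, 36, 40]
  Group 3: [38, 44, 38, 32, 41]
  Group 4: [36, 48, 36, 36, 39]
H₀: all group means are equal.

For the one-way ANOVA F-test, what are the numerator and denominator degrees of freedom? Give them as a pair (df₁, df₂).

degrees of freedom = [3, 21]

k = 4 groups, N = 25 total
df = (k−1, N−k) = (4−1, 25−4) = (3, 21)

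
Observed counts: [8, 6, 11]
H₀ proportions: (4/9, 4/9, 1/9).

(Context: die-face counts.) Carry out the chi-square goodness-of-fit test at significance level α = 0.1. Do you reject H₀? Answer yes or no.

reject H₀: yes

n = 25; E_i = n·p_i = [11.11, 11.11, 2.78]
χ² = (8−11.11)²/11.11 + (6−11.11)²/11.11 + (11−2.78)²/2.78 = 27.5600
df = 2
p-value (upper-tail) = 0.00000
At α=0.1: p < α → reject H₀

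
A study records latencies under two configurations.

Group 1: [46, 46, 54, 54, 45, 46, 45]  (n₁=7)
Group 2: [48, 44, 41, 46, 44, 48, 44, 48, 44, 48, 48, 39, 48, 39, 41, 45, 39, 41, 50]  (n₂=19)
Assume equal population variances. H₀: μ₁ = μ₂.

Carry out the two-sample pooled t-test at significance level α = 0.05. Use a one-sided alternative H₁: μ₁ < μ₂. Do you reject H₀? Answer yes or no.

x̄₁=48.000, s₁=4.123, n₁=7
x̄₂=44.474, s₂=3.611, n₂=19
s_p² = [6·4.123² + 18·3.611²]/24 = 14.0307
SE = √(s_p²·(1/7+1/19)) = 1.6562
t = (48.000−44.474)/1.6562 = 2.1292
df = 24
p-value (one-sided, H₁ less) = 0.97815
At α=0.05: p ≥ α → fail to reject H₀

reject H₀: no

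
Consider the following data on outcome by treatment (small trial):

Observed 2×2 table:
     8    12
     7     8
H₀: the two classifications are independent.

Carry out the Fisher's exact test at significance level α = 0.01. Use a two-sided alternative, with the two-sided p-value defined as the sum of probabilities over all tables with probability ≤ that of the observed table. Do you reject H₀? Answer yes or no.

Margins: r₁=20, r₂=15, c₁=15, c₂=20, n=35
p_obs = C(20,8)·C(15,7)/C(35,15); sum pmf over tables with pmf ≤ p_obs
p-value (two-sided) = 0.74118
At α=0.01: p ≥ α → fail to reject H₀

reject H₀: no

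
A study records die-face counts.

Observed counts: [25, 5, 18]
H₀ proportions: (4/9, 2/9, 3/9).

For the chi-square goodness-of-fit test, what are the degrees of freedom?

degrees of freedom = 2

df = k − 1 = 3 − 1 = 2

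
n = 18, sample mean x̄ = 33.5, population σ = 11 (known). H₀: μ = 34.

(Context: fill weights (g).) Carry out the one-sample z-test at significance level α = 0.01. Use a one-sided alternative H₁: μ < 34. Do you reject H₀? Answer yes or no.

SE = σ/√n = 11/√18 = 2.5927
z = (x̄−μ₀)/SE = (33.5−34)/2.5927 = -0.1928
p-value (one-sided, H₁ less) = 0.42354
At α=0.01: p ≥ α → fail to reject H₀

reject H₀: no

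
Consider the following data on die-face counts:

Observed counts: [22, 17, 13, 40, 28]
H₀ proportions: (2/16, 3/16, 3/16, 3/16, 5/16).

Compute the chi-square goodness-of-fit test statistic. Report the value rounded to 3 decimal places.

test statistic = 24.640

n = 120; E_i = n·p_i = [15.00, 22.50, 22.50, 22.50, 37.50]
χ² = (22−15.00)²/15.00 + (17−22.50)²/22.50 + (13−22.50)²/22.50 + (40−22.50)²/22.50 + (28−37.50)²/37.50 = 24.6400
df = 4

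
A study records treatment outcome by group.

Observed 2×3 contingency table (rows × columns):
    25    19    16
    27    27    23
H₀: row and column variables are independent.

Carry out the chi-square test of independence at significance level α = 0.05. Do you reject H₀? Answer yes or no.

reject H₀: no

Row totals [60, 77], col totals [52, 46, 39], n=137
χ² = (25−22.77)²/22.77 + (19−20.15)²/20.15 + (16−17.08)²/17.08 + (27−29.23)²/29.23 + (27−25.85)²/25.85 + (23−21.92)²/21.92 = 0.6248
df = 2
p-value (upper-tail) = 0.73170
At α=0.05: p ≥ α → fail to reject H₀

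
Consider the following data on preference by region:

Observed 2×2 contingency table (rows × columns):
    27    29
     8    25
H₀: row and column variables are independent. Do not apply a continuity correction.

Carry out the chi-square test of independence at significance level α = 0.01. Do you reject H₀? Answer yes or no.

Row totals [56, 33], col totals [35, 54], n=89
χ² = (27−22.02)²/22.02 + (29−33.98)²/33.98 + (8−12.98)²/12.98 + (25−20.02)²/20.02 = 5.0007
df = 1
p-value (upper-tail) = 0.02534
At α=0.01: p ≥ α → fail to reject H₀

reject H₀: no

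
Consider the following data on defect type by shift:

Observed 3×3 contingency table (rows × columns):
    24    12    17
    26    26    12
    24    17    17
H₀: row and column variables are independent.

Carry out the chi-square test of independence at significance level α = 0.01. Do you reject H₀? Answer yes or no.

reject H₀: no

Row totals [53, 64, 58], col totals [74, 55, 46], n=175
χ² = (24−22.41)²/22.41 + (12−16.66)²/16.66 + (17−13.93)²/13.93 + (26−27.06)²/27.06 + (26−20.11)²/20.11 + (12−16.82)²/16.82 + (24−24.53)²/24.53 + (17−18.23)²/18.23 + (17−15.25)²/15.25 = 5.5331
df = 4
p-value (upper-tail) = 0.23683
At α=0.01: p ≥ α → fail to reject H₀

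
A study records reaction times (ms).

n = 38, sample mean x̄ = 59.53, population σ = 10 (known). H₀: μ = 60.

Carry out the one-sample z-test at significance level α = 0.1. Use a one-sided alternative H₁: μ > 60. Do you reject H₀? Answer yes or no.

SE = σ/√n = 10/√38 = 1.6222
z = (x̄−μ₀)/SE = (59.53−60)/1.6222 = -0.2897
p-value (one-sided, H₁ greater) = 0.61399
At α=0.1: p ≥ α → fail to reject H₀

reject H₀: no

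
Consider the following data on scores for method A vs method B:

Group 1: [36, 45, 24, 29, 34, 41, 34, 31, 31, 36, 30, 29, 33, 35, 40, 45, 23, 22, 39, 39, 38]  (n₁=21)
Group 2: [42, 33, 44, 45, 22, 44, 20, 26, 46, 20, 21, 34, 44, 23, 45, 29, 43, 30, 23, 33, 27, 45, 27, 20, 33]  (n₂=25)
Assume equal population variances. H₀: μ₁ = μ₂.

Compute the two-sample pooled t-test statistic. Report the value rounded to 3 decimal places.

x̄₁=34.000, s₁=6.527, n₁=21
x̄₂=32.760, s₂=9.709, n₂=25
s_p² = [20·6.527² + 24·9.709²]/44 = 70.7855
SE = √(s_p²·(1/21+1/25)) = 2.4904
t = (34.000−32.760)/2.4904 = 0.4979
df = 44

test statistic = 0.498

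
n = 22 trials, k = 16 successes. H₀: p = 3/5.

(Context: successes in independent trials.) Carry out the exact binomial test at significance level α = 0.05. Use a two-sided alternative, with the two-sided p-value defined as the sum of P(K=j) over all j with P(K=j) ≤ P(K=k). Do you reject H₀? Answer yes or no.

reject H₀: no

Exact binomial: n=22, k=16, p₀=3/5=0.6000
P(X=j) = C(n,j)·p₀^j·(1−p₀)^(n−j); p = Σ P(X=j) over j with P(X=j) ≤ P(X=16)
p-value (two-sided) = 0.27915
At α=0.05: p ≥ α → fail to reject H₀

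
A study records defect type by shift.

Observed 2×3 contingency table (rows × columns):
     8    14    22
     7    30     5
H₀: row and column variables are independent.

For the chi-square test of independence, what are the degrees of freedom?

degrees of freedom = 2

df = (r−1)(c−1) = (2−1)·(3−1) = 2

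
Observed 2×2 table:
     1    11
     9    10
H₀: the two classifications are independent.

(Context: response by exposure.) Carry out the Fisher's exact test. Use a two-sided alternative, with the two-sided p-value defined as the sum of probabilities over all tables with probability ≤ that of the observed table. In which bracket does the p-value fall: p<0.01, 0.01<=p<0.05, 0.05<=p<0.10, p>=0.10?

p-value bracket: 0.01<=p<0.05

Margins: r₁=12, r₂=19, c₁=10, c₂=21, n=31
p_obs = C(12,1)·C(19,9)/C(31,10); sum pmf over tables with pmf ≤ p_obs
p-value (two-sided) = 0.04638
→ bracket: 0.01<=p<0.05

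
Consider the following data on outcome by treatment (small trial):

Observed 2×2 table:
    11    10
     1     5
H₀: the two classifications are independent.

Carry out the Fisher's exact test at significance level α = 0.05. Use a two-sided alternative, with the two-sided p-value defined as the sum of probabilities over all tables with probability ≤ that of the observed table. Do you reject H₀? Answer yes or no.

reject H₀: no

Margins: r₁=21, r₂=6, c₁=12, c₂=15, n=27
p_obs = C(21,11)·C(6,1)/C(27,12); sum pmf over tables with pmf ≤ p_obs
p-value (two-sided) = 0.18190
At α=0.05: p ≥ α → fail to reject H₀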